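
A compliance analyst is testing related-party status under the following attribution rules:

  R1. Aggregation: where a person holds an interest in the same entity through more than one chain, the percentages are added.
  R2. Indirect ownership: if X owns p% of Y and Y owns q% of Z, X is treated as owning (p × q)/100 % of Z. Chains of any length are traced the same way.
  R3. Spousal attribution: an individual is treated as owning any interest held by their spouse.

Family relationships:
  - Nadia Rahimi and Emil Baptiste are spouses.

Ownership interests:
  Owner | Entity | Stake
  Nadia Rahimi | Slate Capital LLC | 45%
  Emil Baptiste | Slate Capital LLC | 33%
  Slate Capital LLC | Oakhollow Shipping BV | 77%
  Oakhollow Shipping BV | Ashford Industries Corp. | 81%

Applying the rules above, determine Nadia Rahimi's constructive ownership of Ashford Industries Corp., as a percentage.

By spousal attribution (R3), Nadia Rahimi is treated as also owning Emil Baptiste's interest in Slate Capital LLC, giving 45% + 33% = 78%.
Chain via Slate Capital LLC → Oakhollow Shipping BV (R2): 78% × 77% × 81% = 48.6486% of Ashford Industries Corp.

48.6486%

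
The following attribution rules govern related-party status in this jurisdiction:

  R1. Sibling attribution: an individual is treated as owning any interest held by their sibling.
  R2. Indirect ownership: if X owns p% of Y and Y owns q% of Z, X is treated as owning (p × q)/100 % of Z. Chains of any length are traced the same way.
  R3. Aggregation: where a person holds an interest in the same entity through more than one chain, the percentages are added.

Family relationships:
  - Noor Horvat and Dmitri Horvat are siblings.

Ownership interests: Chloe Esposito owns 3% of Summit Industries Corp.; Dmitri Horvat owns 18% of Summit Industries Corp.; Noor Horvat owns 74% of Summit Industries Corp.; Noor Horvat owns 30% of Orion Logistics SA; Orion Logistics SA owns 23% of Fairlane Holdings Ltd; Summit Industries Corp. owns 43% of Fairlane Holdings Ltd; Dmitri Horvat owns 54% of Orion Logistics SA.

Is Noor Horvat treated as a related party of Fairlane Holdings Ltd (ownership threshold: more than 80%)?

No

By sibling attribution (R1), Noor Horvat is treated as also owning Dmitri Horvat's interest in Summit Industries Corp, giving 74% + 18% = 92%.
By sibling attribution (R1), Noor Horvat is treated as also owning Dmitri Horvat's interest in Orion Logistics SA, giving 30% + 54% = 84%.
Chain via Summit Industries Corp. (R2): 92% × 43% = 39.56% of Fairlane Holdings Ltd.
Chain via Orion Logistics SA (R2): 84% × 23% = 19.32% of Fairlane Holdings Ltd.
Aggregating (R3): 39.56% + 19.32% = 58.88%.
58.88% does not exceed the 80% threshold, so Noor is not a related party to Fairlane Holdings Ltd.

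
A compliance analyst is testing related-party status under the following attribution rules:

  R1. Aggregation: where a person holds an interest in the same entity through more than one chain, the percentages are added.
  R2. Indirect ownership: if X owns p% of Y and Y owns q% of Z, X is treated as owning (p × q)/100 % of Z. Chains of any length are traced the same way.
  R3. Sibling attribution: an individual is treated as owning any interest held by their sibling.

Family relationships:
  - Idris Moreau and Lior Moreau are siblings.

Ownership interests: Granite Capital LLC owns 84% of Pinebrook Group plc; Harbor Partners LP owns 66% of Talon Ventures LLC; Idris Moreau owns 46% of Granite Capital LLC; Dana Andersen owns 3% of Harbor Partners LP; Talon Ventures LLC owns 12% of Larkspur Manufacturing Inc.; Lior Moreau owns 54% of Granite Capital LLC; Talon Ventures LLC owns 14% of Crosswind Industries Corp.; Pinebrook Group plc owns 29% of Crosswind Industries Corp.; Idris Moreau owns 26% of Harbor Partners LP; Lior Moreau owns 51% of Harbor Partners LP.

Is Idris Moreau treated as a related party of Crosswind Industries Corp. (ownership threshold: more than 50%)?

By sibling attribution (R3), Idris Moreau is treated as also owning Lior Moreau's interest in Harbor Partners LP, giving 26% + 51% = 77%.
By sibling attribution (R3), Idris Moreau is treated as also owning Lior Moreau's interest in Granite Capital LLC, giving 46% + 54% = 100%.
Chain via Harbor Partners LP → Talon Ventures LLC (R2): 77% × 66% × 14% = 7.1148% of Crosswind Industries Corp.
Chain via Granite Capital LLC → Pinebrook Group plc (R2): 100% × 84% × 29% = 24.36% of Crosswind Industries Corp.
Aggregating (R1): 7.1148% + 24.36% = 31.4748%.
31.4748% does not exceed the 50% threshold, so Idris is not a related party to Crosswind Industries Corp.

No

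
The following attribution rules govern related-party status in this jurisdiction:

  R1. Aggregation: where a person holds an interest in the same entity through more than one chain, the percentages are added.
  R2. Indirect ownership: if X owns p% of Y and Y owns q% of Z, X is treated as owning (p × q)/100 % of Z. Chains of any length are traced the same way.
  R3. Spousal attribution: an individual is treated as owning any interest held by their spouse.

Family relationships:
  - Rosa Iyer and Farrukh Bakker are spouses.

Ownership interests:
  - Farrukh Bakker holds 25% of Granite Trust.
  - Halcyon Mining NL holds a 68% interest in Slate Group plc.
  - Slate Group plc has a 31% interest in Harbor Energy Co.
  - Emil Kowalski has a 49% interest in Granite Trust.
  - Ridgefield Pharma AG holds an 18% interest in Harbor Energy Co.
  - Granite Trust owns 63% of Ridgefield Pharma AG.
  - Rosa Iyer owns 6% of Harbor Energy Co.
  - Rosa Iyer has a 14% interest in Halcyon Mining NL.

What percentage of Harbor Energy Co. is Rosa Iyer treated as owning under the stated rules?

11.7862%

By spousal attribution (R3), Rosa Iyer is treated as owning Farrukh Bakker's 25% interest in Granite Trust.
Chain via Halcyon Mining NL → Slate Group plc (R2): 14% × 68% × 31% = 2.9512% of Harbor Energy Co.
Direct interest in Harbor Energy Co: 6%.
Chain via Granite Trust → Ridgefield Pharma AG (R2): 25% × 63% × 18% = 2.835% of Harbor Energy Co.
Aggregating (R1): 2.9512% + 6% + 2.835% = 11.7862%.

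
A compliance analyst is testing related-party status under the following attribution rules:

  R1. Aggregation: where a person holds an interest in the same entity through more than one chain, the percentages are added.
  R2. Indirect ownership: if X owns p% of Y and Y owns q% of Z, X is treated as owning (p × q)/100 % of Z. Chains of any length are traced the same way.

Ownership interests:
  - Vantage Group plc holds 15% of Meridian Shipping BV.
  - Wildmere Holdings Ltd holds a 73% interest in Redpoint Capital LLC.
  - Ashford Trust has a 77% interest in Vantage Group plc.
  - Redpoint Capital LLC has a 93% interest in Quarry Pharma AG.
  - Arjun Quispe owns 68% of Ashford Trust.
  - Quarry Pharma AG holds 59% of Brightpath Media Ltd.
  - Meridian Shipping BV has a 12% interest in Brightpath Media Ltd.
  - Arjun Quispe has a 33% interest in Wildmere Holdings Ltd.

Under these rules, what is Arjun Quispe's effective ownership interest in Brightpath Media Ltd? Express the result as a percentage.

Chain via Wildmere Holdings Ltd → Redpoint Capital LLC → Quarry Pharma AG (R2): 33% × 73% × 93% × 59% = 13.218183% of Brightpath Media Ltd.
Chain via Ashford Trust → Vantage Group plc → Meridian Shipping BV (R2): 68% × 77% × 15% × 12% = 0.94248% of Brightpath Media Ltd.
Aggregating (R1): 13.218183% + 0.94248% = 14.160663%.

14.160663%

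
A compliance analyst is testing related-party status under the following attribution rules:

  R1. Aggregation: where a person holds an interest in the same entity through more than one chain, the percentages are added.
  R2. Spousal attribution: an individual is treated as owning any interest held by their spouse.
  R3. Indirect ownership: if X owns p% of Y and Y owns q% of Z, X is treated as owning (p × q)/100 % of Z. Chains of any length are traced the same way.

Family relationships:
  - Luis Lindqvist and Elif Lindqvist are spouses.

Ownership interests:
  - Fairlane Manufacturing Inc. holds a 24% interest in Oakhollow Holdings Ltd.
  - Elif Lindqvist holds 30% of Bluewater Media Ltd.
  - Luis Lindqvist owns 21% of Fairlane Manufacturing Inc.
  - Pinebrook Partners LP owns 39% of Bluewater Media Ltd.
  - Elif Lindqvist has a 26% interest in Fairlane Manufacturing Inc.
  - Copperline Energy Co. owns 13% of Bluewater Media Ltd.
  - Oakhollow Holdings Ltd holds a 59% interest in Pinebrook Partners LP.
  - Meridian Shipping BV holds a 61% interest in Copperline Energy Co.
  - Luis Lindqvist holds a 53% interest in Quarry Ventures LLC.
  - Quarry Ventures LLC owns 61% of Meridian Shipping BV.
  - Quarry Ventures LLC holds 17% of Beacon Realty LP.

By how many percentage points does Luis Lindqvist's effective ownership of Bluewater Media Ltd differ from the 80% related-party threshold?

By spousal attribution (R2), Luis Lindqvist is treated as also owning Elif Lindqvist's interest in Fairlane Manufacturing Inc, giving 21% + 26% = 47%.
By spousal attribution (R2), Luis Lindqvist is treated as owning Elif Lindqvist's 30% interest in Bluewater Media Ltd.
Chain via Quarry Ventures LLC → Meridian Shipping BV → Copperline Energy Co. (R3): 53% × 61% × 61% × 13% = 2.563769% of Bluewater Media Ltd.
Chain via Fairlane Manufacturing Inc. → Oakhollow Holdings Ltd → Pinebrook Partners LP (R3): 47% × 24% × 59% × 39% = 2.595528% of Bluewater Media Ltd.
Direct interest in Bluewater Media Ltd: 30%.
Aggregating (R1): 2.563769% + 2.595528% + 30% = 35.159297%.
35.159297% falls short of the 80% threshold by 44.840703 percentage points.

44.840703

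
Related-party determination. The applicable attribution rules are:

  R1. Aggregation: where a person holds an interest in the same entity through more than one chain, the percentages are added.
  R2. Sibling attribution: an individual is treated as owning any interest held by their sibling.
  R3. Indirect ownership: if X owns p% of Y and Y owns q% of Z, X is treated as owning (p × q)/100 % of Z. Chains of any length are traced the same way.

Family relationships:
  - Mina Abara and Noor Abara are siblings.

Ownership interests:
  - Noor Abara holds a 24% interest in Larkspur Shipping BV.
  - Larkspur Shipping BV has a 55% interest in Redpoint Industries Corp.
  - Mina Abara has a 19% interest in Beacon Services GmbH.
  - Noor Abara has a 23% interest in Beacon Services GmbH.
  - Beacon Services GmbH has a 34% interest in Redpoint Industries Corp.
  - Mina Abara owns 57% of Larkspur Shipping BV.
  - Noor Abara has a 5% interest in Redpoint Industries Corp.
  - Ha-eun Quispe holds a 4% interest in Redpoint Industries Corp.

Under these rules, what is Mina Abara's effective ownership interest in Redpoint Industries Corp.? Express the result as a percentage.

63.83%

By sibling attribution (R2), Mina Abara is treated as also owning Noor Abara's interest in Larkspur Shipping BV, giving 57% + 24% = 81%.
By sibling attribution (R2), Mina Abara is treated as also owning Noor Abara's interest in Beacon Services GmbH, giving 19% + 23% = 42%.
By sibling attribution (R2), Mina Abara is treated as owning Noor Abara's 5% interest in Redpoint Industries Corp.
Chain via Larkspur Shipping BV (R3): 81% × 55% = 44.55% of Redpoint Industries Corp.
Chain via Beacon Services GmbH (R3): 42% × 34% = 14.28% of Redpoint Industries Corp.
Direct interest in Redpoint Industries Corp: 5%.
Aggregating (R1): 44.55% + 14.28% + 5% = 63.83%.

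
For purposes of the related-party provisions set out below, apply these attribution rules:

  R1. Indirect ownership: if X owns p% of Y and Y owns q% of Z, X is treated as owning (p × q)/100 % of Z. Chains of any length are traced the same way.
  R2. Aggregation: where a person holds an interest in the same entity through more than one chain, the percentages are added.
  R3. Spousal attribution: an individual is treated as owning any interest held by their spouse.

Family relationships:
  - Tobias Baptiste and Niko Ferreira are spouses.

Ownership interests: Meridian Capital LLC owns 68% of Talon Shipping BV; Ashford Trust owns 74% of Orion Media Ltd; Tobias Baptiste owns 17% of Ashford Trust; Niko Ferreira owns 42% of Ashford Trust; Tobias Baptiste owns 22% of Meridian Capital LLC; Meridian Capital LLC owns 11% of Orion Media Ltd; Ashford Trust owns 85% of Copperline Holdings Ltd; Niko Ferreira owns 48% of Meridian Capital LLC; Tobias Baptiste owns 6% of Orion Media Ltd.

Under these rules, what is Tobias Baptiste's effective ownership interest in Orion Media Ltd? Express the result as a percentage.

57.36%

By spousal attribution (R3), Tobias Baptiste is treated as also owning Niko Ferreira's interest in Ashford Trust, giving 17% + 42% = 59%.
By spousal attribution (R3), Tobias Baptiste is treated as also owning Niko Ferreira's interest in Meridian Capital LLC, giving 22% + 48% = 70%.
Chain via Ashford Trust (R1): 59% × 74% = 43.66% of Orion Media Ltd.
Chain via Meridian Capital LLC (R1): 70% × 11% = 7.7% of Orion Media Ltd.
Direct interest in Orion Media Ltd: 6%.
Aggregating (R2): 43.66% + 7.7% + 6% = 57.36%.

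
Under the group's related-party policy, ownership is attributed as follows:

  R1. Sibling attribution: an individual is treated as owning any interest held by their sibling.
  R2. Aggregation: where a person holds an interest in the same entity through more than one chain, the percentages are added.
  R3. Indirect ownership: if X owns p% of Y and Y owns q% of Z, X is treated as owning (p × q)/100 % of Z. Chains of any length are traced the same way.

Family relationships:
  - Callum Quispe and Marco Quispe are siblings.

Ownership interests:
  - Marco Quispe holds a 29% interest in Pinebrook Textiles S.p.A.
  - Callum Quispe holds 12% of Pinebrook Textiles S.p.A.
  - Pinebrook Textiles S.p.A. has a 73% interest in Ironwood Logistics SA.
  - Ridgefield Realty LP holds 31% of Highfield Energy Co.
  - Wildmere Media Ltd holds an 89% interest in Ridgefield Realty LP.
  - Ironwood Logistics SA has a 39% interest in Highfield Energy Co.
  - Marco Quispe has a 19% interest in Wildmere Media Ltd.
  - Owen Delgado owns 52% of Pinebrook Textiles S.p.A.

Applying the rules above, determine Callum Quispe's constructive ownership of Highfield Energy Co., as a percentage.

16.9148%

By sibling attribution (R1), Callum Quispe is treated as also owning Marco Quispe's interest in Pinebrook Textiles S.p.A, giving 12% + 29% = 41%.
By sibling attribution (R1), Callum Quispe is treated as owning Marco Quispe's 19% interest in Wildmere Media Ltd.
Chain via Pinebrook Textiles S.p.A. → Ironwood Logistics SA (R3): 41% × 73% × 39% = 11.6727% of Highfield Energy Co.
Chain via Wildmere Media Ltd → Ridgefield Realty LP (R3): 19% × 89% × 31% = 5.2421% of Highfield Energy Co.
Aggregating (R2): 11.6727% + 5.2421% = 16.9148%.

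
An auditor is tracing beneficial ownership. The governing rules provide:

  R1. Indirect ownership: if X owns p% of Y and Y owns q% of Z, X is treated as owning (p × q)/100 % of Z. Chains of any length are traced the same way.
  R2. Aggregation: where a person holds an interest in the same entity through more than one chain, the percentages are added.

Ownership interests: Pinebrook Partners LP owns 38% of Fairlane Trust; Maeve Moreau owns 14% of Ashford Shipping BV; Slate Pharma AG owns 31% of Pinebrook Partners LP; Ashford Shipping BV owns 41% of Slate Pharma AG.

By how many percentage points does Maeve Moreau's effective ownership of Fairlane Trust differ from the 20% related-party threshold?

Chain via Ashford Shipping BV → Slate Pharma AG → Pinebrook Partners LP (R1): 14% × 41% × 31% × 38% = 0.676172% of Fairlane Trust.
0.676172% falls short of the 20% threshold by 19.323828 percentage points.

19.323828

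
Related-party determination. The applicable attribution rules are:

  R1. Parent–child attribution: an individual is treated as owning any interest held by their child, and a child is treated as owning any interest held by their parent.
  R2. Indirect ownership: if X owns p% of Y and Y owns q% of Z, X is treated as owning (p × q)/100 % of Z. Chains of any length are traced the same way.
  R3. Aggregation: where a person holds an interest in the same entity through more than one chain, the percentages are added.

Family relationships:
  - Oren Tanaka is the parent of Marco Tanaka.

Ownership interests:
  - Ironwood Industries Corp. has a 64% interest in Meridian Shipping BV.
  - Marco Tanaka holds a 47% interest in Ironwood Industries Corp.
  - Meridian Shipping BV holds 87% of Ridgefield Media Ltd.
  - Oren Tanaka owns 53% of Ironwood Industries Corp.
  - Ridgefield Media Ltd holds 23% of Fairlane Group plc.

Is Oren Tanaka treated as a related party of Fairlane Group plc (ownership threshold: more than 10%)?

By parent–child attribution (R1), Oren Tanaka is treated as also owning Marco Tanaka's interest in Ironwood Industries Corp, giving 53% + 47% = 100%.
Chain via Ironwood Industries Corp. → Meridian Shipping BV → Ridgefield Media Ltd (R2): 100% × 64% × 87% × 23% = 12.8064% of Fairlane Group plc.
12.8064% exceeds the 10% threshold, so Oren is a related party to Fairlane Group plc.

Yes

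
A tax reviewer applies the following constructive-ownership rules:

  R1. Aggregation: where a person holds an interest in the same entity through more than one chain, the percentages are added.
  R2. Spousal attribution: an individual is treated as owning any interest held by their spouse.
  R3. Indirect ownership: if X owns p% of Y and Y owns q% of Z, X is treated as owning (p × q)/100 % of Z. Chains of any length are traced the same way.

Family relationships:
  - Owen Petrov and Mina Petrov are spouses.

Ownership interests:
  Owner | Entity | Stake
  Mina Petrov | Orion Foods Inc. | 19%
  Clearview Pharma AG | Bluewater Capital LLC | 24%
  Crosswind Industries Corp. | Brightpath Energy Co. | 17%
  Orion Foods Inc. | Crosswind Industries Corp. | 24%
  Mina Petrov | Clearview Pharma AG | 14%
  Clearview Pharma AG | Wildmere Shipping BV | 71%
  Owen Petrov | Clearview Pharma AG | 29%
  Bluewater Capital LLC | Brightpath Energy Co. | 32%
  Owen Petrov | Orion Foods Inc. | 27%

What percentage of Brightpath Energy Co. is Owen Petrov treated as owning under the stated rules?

5.1792%

By spousal attribution (R2), Owen Petrov is treated as also owning Mina Petrov's interest in Clearview Pharma AG, giving 29% + 14% = 43%.
By spousal attribution (R2), Owen Petrov is treated as also owning Mina Petrov's interest in Orion Foods Inc, giving 27% + 19% = 46%.
Chain via Clearview Pharma AG → Bluewater Capital LLC (R3): 43% × 24% × 32% = 3.3024% of Brightpath Energy Co.
Chain via Orion Foods Inc. → Crosswind Industries Corp. (R3): 46% × 24% × 17% = 1.8768% of Brightpath Energy Co.
Aggregating (R1): 3.3024% + 1.8768% = 5.1792%.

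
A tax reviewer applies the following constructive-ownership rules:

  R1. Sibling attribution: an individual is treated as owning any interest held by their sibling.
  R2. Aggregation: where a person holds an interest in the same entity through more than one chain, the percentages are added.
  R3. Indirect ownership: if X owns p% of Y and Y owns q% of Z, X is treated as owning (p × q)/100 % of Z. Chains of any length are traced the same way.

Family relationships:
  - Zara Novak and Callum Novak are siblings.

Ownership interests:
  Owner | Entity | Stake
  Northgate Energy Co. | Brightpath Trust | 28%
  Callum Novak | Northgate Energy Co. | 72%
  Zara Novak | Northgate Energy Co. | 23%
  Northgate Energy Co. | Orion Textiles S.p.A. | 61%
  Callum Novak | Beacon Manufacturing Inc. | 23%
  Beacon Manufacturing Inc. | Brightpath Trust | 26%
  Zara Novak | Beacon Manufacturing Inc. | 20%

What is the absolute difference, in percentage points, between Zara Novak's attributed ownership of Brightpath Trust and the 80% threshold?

42.22

By sibling attribution (R1), Zara Novak is treated as also owning Callum Novak's interest in Beacon Manufacturing Inc, giving 20% + 23% = 43%.
By sibling attribution (R1), Zara Novak is treated as also owning Callum Novak's interest in Northgate Energy Co, giving 23% + 72% = 95%.
Chain via Beacon Manufacturing Inc. (R3): 43% × 26% = 11.18% of Brightpath Trust.
Chain via Northgate Energy Co. (R3): 95% × 28% = 26.6% of Brightpath Trust.
Aggregating (R2): 11.18% + 26.6% = 37.78%.
37.78% falls short of the 80% threshold by 42.22 percentage points.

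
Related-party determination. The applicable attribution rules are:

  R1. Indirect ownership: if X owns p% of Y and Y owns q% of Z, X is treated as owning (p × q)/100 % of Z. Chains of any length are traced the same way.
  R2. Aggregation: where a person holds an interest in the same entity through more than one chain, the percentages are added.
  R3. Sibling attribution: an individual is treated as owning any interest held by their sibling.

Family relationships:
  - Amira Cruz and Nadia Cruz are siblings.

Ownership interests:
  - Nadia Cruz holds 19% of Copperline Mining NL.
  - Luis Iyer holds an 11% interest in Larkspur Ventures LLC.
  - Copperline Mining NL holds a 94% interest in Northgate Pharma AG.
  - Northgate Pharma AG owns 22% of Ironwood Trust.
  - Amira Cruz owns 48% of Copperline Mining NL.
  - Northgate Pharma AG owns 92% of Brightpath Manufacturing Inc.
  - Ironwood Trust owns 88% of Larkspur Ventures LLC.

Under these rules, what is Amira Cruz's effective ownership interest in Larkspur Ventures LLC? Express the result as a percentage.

By sibling attribution (R3), Amira Cruz is treated as also owning Nadia Cruz's interest in Copperline Mining NL, giving 48% + 19% = 67%.
Chain via Copperline Mining NL → Northgate Pharma AG → Ironwood Trust (R1): 67% × 94% × 22% × 88% = 12.192928% of Larkspur Ventures LLC.

12.192928%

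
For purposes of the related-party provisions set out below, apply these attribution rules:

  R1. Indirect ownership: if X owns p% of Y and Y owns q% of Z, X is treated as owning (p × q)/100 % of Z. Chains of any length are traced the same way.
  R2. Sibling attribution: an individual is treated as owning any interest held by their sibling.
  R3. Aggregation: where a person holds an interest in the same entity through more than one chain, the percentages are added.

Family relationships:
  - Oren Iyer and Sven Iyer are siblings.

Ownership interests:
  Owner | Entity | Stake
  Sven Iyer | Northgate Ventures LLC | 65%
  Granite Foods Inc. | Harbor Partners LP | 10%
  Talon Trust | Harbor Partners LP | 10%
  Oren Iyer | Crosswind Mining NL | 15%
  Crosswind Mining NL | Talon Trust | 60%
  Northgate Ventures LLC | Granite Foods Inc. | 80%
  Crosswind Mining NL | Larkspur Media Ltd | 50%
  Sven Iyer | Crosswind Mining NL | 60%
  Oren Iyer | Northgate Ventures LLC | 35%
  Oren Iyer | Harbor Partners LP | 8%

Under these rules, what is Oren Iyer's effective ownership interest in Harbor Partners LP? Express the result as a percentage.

20.5%

By sibling attribution (R2), Oren Iyer is treated as also owning Sven Iyer's interest in Crosswind Mining NL, giving 15% + 60% = 75%.
By sibling attribution (R2), Oren Iyer is treated as also owning Sven Iyer's interest in Northgate Ventures LLC, giving 35% + 65% = 100%.
Chain via Crosswind Mining NL → Talon Trust (R1): 75% × 60% × 10% = 4.5% of Harbor Partners LP.
Chain via Northgate Ventures LLC → Granite Foods Inc. (R1): 100% × 80% × 10% = 8% of Harbor Partners LP.
Direct interest in Harbor Partners LP: 8%.
Aggregating (R3): 4.5% + 8% + 8% = 20.5%.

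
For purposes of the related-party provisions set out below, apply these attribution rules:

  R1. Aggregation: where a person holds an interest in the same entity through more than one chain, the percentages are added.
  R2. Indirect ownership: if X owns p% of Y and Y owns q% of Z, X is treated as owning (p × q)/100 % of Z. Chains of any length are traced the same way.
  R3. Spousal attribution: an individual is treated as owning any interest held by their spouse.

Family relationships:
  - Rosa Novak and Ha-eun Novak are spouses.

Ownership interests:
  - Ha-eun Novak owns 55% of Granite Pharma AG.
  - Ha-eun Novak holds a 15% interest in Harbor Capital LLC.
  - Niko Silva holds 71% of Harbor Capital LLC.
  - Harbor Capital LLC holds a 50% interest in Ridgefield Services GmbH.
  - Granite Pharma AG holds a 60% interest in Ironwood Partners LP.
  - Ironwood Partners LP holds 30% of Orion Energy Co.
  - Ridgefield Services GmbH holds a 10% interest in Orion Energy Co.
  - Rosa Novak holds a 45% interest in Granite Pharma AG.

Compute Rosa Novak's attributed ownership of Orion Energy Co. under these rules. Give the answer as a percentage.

By spousal attribution (R3), Rosa Novak is treated as also owning Ha-eun Novak's interest in Granite Pharma AG, giving 45% + 55% = 100%.
By spousal attribution (R3), Rosa Novak is treated as owning Ha-eun Novak's 15% interest in Harbor Capital LLC.
Chain via Granite Pharma AG → Ironwood Partners LP (R2): 100% × 60% × 30% = 18% of Orion Energy Co.
Chain via Harbor Capital LLC → Ridgefield Services GmbH (R2): 15% × 50% × 10% = 0.75% of Orion Energy Co.
Aggregating (R1): 18% + 0.75% = 18.75%.

18.75%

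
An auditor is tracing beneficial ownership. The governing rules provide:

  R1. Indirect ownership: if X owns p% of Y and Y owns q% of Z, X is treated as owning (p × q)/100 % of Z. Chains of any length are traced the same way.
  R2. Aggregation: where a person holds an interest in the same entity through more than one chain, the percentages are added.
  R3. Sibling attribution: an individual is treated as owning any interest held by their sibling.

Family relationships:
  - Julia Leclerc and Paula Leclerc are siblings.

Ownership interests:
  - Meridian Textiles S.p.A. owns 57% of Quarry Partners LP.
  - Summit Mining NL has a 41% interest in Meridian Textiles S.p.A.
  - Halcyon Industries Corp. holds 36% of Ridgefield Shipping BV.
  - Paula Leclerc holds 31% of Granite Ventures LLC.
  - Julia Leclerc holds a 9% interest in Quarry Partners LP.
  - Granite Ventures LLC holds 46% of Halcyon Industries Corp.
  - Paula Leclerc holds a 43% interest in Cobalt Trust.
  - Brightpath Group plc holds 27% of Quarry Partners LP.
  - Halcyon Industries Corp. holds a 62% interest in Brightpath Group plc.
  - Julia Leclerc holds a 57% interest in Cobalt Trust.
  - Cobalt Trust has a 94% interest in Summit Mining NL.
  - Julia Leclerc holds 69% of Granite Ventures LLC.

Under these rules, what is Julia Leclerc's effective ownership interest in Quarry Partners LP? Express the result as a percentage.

38.6682%

By sibling attribution (R3), Julia Leclerc is treated as also owning Paula Leclerc's interest in Cobalt Trust, giving 57% + 43% = 100%.
By sibling attribution (R3), Julia Leclerc is treated as also owning Paula Leclerc's interest in Granite Ventures LLC, giving 69% + 31% = 100%.
Chain via Cobalt Trust → Summit Mining NL → Meridian Textiles S.p.A. (R1): 100% × 94% × 41% × 57% = 21.9678% of Quarry Partners LP.
Chain via Granite Ventures LLC → Halcyon Industries Corp. → Brightpath Group plc (R1): 100% × 46% × 62% × 27% = 7.7004% of Quarry Partners LP.
Direct interest in Quarry Partners LP: 9%.
Aggregating (R2): 21.9678% + 7.7004% + 9% = 38.6682%.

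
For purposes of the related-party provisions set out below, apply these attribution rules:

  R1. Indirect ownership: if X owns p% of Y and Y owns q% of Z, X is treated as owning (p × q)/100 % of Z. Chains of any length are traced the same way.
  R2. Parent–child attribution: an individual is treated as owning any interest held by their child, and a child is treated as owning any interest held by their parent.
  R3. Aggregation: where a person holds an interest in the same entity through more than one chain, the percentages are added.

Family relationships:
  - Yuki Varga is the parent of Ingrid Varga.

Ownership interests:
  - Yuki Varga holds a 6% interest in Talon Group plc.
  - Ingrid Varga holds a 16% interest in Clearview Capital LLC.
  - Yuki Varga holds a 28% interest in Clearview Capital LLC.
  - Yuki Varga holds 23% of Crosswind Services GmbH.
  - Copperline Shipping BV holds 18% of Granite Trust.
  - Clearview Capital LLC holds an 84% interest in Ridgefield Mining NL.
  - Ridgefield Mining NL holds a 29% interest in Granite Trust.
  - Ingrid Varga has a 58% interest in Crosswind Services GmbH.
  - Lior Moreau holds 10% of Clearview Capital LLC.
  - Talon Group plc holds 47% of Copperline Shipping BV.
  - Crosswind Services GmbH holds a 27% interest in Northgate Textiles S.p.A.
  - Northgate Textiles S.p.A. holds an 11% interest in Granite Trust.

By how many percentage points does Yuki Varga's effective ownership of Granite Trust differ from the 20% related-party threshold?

By parent–child attribution (R2), Yuki Varga is treated as also owning Ingrid Varga's interest in Crosswind Services GmbH, giving 23% + 58% = 81%.
By parent–child attribution (R2), Yuki Varga is treated as also owning Ingrid Varga's interest in Clearview Capital LLC, giving 28% + 16% = 44%.
Chain via Crosswind Services GmbH → Northgate Textiles S.p.A. (R1): 81% × 27% × 11% = 2.4057% of Granite Trust.
Chain via Talon Group plc → Copperline Shipping BV (R1): 6% × 47% × 18% = 0.5076% of Granite Trust.
Chain via Clearview Capital LLC → Ridgefield Mining NL (R1): 44% × 84% × 29% = 10.7184% of Granite Trust.
Aggregating (R3): 2.4057% + 0.5076% + 10.7184% = 13.6317%.
13.6317% falls short of the 20% threshold by 6.3683 percentage points.

6.3683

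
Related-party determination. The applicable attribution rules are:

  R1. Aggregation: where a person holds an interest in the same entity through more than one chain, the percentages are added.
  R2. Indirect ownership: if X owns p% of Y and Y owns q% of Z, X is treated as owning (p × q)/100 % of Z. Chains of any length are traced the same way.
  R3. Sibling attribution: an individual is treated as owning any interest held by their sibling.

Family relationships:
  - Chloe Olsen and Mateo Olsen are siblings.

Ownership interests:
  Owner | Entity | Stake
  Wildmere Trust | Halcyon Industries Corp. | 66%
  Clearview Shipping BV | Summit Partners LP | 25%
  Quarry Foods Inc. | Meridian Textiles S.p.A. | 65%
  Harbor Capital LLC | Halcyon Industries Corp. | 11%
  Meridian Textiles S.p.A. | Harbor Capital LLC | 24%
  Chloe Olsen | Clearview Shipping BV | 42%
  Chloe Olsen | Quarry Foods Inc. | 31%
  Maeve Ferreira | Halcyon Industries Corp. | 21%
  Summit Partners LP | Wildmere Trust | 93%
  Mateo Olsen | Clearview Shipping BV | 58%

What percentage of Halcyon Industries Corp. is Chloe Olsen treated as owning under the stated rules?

15.87696%

By sibling attribution (R3), Chloe Olsen is treated as also owning Mateo Olsen's interest in Clearview Shipping BV, giving 42% + 58% = 100%.
Chain via Quarry Foods Inc. → Meridian Textiles S.p.A. → Harbor Capital LLC (R2): 31% × 65% × 24% × 11% = 0.53196% of Halcyon Industries Corp.
Chain via Clearview Shipping BV → Summit Partners LP → Wildmere Trust (R2): 100% × 25% × 93% × 66% = 15.345% of Halcyon Industries Corp.
Aggregating (R1): 0.53196% + 15.345% = 15.87696%.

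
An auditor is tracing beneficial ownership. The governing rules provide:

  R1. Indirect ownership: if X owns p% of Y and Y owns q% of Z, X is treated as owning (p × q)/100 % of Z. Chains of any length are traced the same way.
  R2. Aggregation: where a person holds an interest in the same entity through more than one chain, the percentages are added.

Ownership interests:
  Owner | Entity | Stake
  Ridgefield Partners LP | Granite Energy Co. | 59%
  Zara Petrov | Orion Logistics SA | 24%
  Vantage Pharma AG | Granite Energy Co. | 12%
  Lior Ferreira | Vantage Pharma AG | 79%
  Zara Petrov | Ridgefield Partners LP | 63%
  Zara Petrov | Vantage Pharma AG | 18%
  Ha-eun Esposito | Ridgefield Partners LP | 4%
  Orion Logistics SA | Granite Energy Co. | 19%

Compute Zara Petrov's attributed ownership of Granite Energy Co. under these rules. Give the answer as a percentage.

43.89%

Chain via Vantage Pharma AG (R1): 18% × 12% = 2.16% of Granite Energy Co.
Chain via Orion Logistics SA (R1): 24% × 19% = 4.56% of Granite Energy Co.
Chain via Ridgefield Partners LP (R1): 63% × 59% = 37.17% of Granite Energy Co.
Aggregating (R2): 2.16% + 4.56% + 37.17% = 43.89%.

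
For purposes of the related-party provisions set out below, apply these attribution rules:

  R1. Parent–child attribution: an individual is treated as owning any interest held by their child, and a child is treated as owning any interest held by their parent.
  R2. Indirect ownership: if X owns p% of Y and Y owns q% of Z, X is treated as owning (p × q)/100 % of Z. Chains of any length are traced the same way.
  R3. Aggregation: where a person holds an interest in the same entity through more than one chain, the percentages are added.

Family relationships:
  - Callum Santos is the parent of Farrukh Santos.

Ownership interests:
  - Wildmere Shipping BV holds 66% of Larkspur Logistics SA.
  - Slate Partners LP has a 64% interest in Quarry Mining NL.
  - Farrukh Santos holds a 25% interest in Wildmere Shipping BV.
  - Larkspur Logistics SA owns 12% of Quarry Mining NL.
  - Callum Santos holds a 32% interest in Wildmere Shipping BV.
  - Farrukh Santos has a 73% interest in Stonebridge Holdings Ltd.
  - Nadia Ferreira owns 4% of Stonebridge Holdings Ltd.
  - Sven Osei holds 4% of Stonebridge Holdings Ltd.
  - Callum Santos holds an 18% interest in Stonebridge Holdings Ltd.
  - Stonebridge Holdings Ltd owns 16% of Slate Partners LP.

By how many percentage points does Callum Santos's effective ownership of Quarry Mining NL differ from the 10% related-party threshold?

3.8328

By parent–child attribution (R1), Callum Santos is treated as also owning Farrukh Santos's interest in Stonebridge Holdings Ltd, giving 18% + 73% = 91%.
By parent–child attribution (R1), Callum Santos is treated as also owning Farrukh Santos's interest in Wildmere Shipping BV, giving 32% + 25% = 57%.
Chain via Stonebridge Holdings Ltd → Slate Partners LP (R2): 91% × 16% × 64% = 9.3184% of Quarry Mining NL.
Chain via Wildmere Shipping BV → Larkspur Logistics SA (R2): 57% × 66% × 12% = 4.5144% of Quarry Mining NL.
Aggregating (R3): 9.3184% + 4.5144% = 13.8328%.
13.8328% exceeds the 10% threshold by 3.8328 percentage points.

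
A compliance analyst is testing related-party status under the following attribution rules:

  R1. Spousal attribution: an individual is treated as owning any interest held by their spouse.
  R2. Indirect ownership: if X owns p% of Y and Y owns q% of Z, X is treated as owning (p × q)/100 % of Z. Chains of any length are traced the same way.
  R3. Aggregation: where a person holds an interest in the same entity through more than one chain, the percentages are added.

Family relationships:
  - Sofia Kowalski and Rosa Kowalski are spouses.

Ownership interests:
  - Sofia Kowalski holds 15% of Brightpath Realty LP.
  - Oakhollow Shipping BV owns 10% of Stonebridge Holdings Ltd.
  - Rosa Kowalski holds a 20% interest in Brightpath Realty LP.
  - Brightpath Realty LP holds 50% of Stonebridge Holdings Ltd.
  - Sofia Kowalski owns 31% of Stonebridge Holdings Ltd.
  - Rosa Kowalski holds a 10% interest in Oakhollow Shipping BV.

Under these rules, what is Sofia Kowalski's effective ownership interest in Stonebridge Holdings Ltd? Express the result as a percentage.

By spousal attribution (R1), Sofia Kowalski is treated as also owning Rosa Kowalski's interest in Brightpath Realty LP, giving 15% + 20% = 35%.
By spousal attribution (R1), Sofia Kowalski is treated as owning Rosa Kowalski's 10% interest in Oakhollow Shipping BV.
Chain via Brightpath Realty LP (R2): 35% × 50% = 17.5% of Stonebridge Holdings Ltd.
Direct interest in Stonebridge Holdings Ltd: 31%.
Chain via Oakhollow Shipping BV (R2): 10% × 10% = 1% of Stonebridge Holdings Ltd.
Aggregating (R3): 17.5% + 31% + 1% = 49.5%.

49.5%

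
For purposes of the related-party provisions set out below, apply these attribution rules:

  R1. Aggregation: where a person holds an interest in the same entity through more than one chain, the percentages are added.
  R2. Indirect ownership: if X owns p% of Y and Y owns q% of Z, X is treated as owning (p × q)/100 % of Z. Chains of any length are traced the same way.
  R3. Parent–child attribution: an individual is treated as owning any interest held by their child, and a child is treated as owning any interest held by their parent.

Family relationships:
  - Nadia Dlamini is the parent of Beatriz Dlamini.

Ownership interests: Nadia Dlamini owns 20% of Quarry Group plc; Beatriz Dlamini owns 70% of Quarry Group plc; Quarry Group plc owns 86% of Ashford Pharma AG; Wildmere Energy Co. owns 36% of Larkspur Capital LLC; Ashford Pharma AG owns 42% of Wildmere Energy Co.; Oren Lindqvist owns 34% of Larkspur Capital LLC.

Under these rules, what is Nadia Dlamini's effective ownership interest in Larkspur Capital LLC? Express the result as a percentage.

11.70288%

By parent–child attribution (R3), Nadia Dlamini is treated as also owning Beatriz Dlamini's interest in Quarry Group plc, giving 20% + 70% = 90%.
Chain via Quarry Group plc → Ashford Pharma AG → Wildmere Energy Co. (R2): 90% × 86% × 42% × 36% = 11.70288% of Larkspur Capital LLC.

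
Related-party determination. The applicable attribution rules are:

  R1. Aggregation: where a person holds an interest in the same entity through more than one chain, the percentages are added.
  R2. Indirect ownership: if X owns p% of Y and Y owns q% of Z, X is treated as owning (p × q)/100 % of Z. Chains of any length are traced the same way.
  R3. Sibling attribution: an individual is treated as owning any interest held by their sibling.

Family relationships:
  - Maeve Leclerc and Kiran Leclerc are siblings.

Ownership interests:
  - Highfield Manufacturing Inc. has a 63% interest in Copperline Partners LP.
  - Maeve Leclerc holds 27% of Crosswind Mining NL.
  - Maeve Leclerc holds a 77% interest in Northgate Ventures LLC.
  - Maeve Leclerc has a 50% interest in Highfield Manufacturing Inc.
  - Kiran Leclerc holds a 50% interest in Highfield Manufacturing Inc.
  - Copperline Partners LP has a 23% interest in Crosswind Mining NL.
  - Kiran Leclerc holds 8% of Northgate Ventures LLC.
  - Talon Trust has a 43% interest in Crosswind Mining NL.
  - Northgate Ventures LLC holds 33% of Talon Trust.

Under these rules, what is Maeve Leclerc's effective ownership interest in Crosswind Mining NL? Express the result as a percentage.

By sibling attribution (R3), Maeve Leclerc is treated as also owning Kiran Leclerc's interest in Highfield Manufacturing Inc, giving 50% + 50% = 100%.
By sibling attribution (R3), Maeve Leclerc is treated as also owning Kiran Leclerc's interest in Northgate Ventures LLC, giving 77% + 8% = 85%.
Chain via Highfield Manufacturing Inc. → Copperline Partners LP (R2): 100% × 63% × 23% = 14.49% of Crosswind Mining NL.
Chain via Northgate Ventures LLC → Talon Trust (R2): 85% × 33% × 43% = 12.0615% of Crosswind Mining NL.
Direct interest in Crosswind Mining NL: 27%.
Aggregating (R1): 14.49% + 12.0615% + 27% = 53.5515%.

53.5515%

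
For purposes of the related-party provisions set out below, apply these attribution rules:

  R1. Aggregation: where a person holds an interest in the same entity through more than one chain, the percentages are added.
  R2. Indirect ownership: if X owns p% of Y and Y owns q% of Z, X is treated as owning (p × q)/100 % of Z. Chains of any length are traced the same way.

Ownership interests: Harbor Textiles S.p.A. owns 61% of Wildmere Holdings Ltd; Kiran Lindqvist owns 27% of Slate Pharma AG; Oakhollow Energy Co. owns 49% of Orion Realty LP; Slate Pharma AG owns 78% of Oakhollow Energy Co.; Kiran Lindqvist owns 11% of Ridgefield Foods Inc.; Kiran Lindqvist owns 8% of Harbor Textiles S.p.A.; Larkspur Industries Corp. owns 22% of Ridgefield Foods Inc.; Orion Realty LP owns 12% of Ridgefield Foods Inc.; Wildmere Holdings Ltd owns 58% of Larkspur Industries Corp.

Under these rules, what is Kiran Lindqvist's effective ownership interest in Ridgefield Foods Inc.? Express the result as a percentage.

12.861016%

Chain via Slate Pharma AG → Oakhollow Energy Co. → Orion Realty LP (R2): 27% × 78% × 49% × 12% = 1.238328% of Ridgefield Foods Inc.
Chain via Harbor Textiles S.p.A. → Wildmere Holdings Ltd → Larkspur Industries Corp. (R2): 8% × 61% × 58% × 22% = 0.622688% of Ridgefield Foods Inc.
Direct interest in Ridgefield Foods Inc: 11%.
Aggregating (R1): 1.238328% + 0.622688% + 11% = 12.861016%.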